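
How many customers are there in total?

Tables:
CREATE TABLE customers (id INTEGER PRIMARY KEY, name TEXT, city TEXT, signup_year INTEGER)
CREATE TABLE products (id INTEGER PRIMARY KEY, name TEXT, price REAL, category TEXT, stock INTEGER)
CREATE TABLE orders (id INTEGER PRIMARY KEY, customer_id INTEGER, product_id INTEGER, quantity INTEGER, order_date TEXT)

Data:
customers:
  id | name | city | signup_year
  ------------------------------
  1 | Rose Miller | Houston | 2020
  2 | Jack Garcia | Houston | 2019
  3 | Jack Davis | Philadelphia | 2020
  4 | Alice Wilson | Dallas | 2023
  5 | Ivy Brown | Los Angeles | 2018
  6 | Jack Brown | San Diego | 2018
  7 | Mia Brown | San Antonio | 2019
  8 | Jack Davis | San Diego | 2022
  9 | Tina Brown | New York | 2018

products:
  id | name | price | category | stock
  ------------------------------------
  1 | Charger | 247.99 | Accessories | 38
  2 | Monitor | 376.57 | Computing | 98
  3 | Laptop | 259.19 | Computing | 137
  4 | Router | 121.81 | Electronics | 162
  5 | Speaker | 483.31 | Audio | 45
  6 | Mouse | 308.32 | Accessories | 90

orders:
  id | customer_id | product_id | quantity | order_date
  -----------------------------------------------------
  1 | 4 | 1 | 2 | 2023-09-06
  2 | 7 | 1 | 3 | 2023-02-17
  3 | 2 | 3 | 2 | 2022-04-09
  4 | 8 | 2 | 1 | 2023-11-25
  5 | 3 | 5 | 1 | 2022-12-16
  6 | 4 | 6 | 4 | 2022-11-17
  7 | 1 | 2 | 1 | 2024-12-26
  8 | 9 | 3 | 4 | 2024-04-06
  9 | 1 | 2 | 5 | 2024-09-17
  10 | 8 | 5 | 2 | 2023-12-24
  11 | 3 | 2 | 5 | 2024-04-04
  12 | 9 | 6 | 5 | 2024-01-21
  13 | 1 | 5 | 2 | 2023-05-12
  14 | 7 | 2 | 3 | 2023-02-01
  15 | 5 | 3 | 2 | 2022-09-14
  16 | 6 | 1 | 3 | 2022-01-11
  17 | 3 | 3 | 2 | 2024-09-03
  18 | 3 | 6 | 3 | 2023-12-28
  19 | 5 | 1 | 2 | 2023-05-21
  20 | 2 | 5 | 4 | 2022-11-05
SELECT COUNT(*) FROM customers

Execution result:
9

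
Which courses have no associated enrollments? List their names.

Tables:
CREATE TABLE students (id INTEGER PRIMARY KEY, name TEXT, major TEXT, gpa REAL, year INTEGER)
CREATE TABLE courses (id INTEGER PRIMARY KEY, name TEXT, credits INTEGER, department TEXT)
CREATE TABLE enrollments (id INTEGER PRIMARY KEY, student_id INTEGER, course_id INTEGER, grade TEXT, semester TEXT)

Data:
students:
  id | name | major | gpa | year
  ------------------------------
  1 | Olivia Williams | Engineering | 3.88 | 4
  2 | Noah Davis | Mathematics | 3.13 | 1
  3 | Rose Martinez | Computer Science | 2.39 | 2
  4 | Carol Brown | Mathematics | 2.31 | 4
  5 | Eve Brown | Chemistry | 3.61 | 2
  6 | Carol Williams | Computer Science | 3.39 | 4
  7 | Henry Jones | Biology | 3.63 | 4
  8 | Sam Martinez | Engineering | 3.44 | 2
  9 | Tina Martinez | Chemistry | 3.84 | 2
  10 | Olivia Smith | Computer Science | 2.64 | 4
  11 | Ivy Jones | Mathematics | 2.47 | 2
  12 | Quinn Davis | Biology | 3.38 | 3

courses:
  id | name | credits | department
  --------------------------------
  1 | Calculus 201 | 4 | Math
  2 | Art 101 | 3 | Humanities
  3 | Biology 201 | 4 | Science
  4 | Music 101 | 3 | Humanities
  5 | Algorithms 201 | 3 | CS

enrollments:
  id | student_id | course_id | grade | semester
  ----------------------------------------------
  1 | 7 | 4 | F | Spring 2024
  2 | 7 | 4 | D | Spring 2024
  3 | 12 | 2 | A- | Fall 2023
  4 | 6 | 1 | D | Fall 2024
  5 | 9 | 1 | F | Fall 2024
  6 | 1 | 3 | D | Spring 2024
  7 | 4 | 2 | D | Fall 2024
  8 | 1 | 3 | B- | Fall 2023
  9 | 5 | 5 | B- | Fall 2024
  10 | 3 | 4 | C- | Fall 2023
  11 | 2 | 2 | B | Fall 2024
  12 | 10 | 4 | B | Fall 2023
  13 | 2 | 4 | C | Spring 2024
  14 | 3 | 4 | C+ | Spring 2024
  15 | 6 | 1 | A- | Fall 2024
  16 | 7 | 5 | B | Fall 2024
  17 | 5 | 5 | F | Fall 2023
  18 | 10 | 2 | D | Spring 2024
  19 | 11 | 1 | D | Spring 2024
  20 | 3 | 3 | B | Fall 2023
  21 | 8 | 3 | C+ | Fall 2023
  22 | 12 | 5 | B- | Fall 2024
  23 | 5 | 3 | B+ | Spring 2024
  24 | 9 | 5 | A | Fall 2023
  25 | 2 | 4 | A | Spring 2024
SELECT p.name FROM courses p LEFT JOIN enrollments c ON c.course_id = p.id WHERE c.id IS NULL

Execution result:
(no rows)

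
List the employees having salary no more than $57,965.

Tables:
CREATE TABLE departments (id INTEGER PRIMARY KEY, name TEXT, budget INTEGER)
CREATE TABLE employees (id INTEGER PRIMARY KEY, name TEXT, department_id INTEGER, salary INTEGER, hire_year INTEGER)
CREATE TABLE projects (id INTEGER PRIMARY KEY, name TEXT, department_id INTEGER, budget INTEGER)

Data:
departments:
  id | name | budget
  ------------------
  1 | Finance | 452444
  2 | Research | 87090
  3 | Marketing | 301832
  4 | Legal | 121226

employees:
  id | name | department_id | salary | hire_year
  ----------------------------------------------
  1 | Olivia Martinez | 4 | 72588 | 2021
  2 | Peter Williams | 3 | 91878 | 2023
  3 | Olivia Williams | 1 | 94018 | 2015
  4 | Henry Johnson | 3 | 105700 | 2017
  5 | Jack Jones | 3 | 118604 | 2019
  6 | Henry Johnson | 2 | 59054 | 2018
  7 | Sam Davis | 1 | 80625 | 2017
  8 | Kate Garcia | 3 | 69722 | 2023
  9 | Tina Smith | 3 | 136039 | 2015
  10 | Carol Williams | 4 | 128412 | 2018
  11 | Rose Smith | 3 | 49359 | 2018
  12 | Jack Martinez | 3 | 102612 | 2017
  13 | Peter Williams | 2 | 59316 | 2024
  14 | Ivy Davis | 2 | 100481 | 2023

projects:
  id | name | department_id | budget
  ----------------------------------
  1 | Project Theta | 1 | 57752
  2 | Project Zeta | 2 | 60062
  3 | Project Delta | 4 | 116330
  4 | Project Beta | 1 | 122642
SELECT name, salary FROM employees WHERE salary <= 57965

Execution result:
name | salary
Rose Smith | 49359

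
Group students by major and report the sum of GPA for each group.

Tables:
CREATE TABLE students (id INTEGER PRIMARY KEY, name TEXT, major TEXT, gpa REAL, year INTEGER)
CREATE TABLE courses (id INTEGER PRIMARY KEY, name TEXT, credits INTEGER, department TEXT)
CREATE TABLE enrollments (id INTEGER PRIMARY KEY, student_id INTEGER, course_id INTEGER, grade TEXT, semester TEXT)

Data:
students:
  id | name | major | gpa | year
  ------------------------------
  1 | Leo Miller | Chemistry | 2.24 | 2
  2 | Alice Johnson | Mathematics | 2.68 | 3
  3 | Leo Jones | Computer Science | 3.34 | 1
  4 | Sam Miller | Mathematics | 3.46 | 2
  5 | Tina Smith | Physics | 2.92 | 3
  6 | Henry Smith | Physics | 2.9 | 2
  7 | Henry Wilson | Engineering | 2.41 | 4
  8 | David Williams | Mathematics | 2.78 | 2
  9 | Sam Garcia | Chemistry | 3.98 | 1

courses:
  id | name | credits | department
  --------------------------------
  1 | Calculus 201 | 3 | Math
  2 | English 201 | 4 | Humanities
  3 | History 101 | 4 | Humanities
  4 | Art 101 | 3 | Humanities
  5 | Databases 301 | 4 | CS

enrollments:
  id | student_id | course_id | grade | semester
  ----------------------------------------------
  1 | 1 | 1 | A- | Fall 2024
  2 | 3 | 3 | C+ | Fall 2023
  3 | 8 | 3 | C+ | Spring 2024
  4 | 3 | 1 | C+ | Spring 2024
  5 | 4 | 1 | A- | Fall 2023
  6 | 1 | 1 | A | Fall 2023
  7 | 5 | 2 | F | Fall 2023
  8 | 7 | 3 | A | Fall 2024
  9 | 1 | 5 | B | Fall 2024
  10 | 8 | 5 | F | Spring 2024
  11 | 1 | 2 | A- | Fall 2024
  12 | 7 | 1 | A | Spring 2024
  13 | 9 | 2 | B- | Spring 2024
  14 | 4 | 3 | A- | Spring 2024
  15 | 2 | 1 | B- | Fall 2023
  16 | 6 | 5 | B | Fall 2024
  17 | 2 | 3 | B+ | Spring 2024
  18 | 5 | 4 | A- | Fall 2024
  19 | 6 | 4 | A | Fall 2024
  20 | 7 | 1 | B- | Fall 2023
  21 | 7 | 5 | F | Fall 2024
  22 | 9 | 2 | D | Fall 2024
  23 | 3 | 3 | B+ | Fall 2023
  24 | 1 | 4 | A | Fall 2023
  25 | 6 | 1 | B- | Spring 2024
SELECT major, SUM(gpa) AS sum_gpa FROM students GROUP BY major

Execution result:
major | sum_gpa
Chemistry | 6.22
Computer Science | 3.34
Engineering | 2.41
Mathematics | 8.92
Physics | 5.82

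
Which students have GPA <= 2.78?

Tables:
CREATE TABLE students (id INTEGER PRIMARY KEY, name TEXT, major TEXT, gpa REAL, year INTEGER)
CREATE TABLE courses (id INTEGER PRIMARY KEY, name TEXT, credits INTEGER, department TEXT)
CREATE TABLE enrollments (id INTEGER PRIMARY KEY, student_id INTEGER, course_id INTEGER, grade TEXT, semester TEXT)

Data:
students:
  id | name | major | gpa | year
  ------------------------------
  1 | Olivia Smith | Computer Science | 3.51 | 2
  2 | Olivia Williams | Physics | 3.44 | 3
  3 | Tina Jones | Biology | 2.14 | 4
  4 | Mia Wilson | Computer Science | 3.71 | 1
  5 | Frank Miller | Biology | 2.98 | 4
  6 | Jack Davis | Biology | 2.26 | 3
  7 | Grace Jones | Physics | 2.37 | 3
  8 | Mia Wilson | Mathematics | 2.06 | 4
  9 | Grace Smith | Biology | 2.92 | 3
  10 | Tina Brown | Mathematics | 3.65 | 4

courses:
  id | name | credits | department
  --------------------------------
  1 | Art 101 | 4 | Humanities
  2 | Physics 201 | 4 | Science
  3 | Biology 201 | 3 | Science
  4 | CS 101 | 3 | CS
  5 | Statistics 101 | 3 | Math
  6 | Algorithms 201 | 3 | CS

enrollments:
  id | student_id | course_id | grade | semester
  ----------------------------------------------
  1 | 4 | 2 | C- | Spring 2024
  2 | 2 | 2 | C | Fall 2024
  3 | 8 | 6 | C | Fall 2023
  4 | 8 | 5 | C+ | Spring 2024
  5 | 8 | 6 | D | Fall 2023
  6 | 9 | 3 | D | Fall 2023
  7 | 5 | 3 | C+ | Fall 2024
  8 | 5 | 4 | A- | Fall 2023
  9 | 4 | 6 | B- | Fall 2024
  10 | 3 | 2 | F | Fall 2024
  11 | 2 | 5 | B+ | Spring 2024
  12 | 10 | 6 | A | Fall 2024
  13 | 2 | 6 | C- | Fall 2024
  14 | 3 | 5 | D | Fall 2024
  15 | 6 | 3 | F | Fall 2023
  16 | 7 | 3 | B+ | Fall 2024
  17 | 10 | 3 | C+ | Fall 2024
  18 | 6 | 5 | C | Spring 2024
SELECT name, gpa FROM students WHERE gpa <= 2.78

Execution result:
name | gpa
Tina Jones | 2.14
Jack Davis | 2.26
Grace Jones | 2.37
Mia Wilson | 2.06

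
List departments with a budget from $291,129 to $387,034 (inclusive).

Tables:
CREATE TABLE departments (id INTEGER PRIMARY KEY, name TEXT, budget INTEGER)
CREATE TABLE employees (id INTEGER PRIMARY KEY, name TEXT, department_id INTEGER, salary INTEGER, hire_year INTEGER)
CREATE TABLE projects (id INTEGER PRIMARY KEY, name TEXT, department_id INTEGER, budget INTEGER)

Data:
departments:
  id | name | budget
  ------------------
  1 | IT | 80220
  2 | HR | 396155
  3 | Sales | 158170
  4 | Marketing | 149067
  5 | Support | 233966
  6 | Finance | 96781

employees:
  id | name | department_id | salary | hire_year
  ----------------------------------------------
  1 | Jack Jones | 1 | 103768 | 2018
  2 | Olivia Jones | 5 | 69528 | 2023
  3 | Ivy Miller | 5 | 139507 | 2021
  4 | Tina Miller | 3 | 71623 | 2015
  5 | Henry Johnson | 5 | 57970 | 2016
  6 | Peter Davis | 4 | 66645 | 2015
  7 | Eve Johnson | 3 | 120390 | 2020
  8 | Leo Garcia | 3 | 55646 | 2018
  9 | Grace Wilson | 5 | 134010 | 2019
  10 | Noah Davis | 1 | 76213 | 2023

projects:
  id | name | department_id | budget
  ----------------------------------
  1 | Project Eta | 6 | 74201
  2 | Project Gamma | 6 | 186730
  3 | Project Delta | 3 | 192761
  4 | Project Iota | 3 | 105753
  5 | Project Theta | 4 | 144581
SELECT name, budget FROM departments WHERE budget BETWEEN 291129 AND 387034

Execution result:
(no rows)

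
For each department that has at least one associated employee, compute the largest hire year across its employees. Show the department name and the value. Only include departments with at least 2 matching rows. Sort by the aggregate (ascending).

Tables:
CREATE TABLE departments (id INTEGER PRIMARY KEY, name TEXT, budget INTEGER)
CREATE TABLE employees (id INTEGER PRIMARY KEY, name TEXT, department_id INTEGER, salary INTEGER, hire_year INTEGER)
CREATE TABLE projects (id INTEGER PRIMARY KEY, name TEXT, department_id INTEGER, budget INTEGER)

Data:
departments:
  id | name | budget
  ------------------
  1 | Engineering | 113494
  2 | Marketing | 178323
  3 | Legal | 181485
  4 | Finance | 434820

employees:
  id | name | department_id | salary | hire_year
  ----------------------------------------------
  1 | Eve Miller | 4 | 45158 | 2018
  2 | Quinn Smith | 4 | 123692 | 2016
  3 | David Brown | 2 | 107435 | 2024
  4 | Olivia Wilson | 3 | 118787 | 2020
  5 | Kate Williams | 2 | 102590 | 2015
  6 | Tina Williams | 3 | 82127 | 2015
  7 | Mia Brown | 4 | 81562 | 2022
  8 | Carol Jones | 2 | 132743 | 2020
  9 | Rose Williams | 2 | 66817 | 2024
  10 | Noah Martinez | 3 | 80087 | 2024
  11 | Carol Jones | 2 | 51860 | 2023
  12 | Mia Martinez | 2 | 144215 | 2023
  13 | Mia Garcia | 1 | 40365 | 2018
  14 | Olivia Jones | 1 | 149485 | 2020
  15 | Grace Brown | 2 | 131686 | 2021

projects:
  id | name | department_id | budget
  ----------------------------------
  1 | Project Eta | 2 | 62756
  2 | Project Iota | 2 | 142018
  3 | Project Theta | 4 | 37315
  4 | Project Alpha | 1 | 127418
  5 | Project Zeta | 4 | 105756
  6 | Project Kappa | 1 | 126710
SELECT p.name, MAX(c.hire_year) AS max_hire_year FROM employees c JOIN departments p ON c.department_id = p.id GROUP BY p.id, p.name HAVING COUNT(*) >= 2 ORDER BY max_hire_year ASC

Execution result:
name | max_hire_year
Engineering | 2020
Finance | 2022
Marketing | 2024
Legal | 2024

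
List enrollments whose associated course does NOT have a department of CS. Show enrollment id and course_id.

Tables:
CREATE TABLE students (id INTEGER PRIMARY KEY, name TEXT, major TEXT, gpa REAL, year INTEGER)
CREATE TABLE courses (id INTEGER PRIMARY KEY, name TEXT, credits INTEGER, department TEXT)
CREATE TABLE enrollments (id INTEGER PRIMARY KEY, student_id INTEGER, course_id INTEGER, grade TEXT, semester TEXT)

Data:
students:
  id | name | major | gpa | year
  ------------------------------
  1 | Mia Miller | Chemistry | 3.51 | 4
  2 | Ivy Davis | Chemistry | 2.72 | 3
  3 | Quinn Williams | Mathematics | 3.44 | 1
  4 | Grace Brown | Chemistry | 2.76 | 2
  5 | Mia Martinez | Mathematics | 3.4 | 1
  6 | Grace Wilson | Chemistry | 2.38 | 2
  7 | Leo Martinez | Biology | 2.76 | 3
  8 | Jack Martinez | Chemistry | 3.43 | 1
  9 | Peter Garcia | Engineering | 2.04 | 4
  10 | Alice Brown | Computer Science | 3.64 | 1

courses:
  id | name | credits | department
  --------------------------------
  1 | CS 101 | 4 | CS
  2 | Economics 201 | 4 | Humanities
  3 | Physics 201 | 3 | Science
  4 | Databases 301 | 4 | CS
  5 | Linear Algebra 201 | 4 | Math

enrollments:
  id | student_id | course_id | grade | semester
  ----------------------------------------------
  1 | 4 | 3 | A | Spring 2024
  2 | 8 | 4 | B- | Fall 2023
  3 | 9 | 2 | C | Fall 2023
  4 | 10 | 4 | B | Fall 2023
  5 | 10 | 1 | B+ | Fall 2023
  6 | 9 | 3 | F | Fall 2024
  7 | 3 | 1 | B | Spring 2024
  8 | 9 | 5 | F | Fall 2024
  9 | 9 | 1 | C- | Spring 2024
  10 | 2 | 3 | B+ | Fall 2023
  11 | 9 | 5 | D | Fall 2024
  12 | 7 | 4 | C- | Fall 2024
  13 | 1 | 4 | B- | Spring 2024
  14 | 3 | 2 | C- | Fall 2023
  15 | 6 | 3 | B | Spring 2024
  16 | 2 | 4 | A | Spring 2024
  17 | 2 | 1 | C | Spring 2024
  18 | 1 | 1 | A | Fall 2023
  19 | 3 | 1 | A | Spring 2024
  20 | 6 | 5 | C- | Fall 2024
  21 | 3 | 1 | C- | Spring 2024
SELECT id, course_id FROM enrollments WHERE course_id NOT IN (SELECT id FROM courses WHERE department = 'CS')

Execution result:
id | course_id
1 | 3
3 | 2
6 | 3
8 | 5
10 | 3
11 | 5
14 | 2
15 | 3
20 | 5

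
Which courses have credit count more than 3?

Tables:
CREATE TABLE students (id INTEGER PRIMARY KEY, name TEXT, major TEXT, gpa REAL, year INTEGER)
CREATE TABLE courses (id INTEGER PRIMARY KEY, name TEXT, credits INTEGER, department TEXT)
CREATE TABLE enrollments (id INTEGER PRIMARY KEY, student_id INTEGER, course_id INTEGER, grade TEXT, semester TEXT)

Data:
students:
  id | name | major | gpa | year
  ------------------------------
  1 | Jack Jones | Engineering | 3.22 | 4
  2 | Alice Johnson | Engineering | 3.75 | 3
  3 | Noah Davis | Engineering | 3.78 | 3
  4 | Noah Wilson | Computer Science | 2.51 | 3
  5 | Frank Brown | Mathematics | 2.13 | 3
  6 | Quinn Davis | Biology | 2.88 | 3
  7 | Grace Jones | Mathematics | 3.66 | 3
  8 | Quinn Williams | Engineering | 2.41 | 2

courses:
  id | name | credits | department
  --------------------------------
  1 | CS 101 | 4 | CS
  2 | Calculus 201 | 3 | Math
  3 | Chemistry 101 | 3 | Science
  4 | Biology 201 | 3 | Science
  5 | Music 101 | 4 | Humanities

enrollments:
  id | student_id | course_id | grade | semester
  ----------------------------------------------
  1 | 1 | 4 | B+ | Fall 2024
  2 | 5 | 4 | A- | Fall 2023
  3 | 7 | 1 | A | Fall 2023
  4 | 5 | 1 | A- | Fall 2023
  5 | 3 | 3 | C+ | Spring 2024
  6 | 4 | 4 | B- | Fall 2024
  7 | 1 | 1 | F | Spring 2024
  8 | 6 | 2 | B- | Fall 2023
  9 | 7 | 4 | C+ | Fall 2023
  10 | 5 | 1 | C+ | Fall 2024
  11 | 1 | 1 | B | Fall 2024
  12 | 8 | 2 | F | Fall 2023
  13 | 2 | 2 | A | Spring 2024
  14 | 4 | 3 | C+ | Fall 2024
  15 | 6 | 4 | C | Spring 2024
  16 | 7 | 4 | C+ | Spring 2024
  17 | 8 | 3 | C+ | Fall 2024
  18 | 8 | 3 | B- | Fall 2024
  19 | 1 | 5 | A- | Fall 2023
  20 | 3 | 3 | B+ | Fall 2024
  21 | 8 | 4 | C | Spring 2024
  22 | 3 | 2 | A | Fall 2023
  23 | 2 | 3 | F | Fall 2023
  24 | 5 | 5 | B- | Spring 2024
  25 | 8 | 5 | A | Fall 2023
SELECT name, credits FROM courses WHERE credits > 3

Execution result:
name | credits
CS 101 | 4
Music 101 | 4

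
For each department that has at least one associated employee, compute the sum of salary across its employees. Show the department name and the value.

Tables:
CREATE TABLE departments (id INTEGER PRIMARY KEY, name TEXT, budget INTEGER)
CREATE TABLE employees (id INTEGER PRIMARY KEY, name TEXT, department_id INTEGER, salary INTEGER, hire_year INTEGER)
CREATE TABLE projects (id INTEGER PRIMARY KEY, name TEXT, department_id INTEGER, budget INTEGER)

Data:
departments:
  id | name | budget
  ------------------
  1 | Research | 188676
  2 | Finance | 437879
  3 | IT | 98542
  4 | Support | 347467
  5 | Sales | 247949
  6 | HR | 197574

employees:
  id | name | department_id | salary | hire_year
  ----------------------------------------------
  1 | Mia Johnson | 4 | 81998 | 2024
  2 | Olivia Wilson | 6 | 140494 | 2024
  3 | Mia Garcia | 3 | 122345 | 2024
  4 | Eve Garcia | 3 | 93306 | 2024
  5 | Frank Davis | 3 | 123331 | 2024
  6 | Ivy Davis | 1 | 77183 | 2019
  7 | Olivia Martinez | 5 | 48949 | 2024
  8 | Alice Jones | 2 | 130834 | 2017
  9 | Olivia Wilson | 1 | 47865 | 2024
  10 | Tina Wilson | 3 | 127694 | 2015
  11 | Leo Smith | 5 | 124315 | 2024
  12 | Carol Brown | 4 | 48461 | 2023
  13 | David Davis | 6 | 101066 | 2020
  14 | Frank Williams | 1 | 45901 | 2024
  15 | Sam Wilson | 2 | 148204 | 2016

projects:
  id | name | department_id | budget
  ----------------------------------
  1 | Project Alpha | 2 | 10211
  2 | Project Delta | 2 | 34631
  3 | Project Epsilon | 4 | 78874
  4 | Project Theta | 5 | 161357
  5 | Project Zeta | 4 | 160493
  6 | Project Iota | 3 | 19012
SELECT p.name, SUM(c.salary) AS sum_salary FROM employees c JOIN departments p ON c.department_id = p.id GROUP BY p.id, p.name

Execution result:
name | sum_salary
Research | 170949
Finance | 279038
IT | 466676
Support | 130459
Sales | 173264
HR | 241560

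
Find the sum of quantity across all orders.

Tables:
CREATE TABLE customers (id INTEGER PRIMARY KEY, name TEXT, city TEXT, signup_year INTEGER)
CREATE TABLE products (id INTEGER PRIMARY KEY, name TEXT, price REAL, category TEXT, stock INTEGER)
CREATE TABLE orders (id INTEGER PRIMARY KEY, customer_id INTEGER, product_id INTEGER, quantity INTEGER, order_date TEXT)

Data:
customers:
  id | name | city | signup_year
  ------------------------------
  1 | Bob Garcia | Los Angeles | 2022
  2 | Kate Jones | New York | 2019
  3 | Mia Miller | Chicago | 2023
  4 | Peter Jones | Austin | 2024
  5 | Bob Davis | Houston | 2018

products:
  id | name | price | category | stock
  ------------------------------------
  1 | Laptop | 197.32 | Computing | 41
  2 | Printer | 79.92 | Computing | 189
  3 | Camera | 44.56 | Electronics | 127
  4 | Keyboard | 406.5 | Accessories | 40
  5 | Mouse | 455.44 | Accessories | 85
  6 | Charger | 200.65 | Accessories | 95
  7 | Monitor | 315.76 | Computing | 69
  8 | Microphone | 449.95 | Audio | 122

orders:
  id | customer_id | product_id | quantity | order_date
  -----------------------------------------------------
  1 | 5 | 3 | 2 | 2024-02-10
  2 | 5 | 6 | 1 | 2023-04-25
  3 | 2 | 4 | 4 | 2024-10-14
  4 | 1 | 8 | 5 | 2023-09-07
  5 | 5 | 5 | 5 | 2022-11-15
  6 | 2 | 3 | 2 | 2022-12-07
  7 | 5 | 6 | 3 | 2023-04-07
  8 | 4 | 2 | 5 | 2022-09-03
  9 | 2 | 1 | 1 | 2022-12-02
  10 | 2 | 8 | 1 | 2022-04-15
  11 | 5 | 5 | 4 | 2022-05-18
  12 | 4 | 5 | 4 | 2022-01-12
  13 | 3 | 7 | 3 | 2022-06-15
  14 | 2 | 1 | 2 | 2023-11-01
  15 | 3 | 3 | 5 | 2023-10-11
SELECT SUM(quantity) FROM orders

Execution result:
47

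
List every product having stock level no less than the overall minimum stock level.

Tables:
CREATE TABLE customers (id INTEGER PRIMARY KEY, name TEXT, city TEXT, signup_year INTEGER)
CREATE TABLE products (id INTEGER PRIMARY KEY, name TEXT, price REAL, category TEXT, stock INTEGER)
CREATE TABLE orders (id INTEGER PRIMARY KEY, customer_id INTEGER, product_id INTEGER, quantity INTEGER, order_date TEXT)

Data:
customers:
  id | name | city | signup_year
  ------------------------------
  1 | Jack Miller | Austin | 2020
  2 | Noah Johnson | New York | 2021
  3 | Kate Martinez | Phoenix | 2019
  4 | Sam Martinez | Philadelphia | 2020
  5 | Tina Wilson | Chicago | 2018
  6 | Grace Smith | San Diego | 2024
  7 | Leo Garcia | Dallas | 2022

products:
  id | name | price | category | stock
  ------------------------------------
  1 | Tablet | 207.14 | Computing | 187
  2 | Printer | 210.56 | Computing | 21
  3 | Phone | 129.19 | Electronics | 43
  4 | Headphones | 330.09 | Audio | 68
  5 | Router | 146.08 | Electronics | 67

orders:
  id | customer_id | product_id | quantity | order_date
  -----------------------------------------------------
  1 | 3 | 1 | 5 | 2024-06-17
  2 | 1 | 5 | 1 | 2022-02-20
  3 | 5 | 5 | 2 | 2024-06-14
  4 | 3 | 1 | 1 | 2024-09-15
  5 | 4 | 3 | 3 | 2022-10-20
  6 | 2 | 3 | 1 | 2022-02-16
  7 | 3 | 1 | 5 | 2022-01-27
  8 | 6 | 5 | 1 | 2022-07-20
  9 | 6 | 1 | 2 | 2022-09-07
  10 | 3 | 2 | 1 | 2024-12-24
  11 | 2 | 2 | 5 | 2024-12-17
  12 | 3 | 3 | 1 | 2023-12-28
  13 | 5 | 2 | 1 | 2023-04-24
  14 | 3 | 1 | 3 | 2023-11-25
SELECT name, stock FROM products WHERE stock >= (SELECT MIN(stock) FROM products)

Execution result:
name | stock
Tablet | 187
Printer | 21
Phone | 43
Headphones | 68
Router | 67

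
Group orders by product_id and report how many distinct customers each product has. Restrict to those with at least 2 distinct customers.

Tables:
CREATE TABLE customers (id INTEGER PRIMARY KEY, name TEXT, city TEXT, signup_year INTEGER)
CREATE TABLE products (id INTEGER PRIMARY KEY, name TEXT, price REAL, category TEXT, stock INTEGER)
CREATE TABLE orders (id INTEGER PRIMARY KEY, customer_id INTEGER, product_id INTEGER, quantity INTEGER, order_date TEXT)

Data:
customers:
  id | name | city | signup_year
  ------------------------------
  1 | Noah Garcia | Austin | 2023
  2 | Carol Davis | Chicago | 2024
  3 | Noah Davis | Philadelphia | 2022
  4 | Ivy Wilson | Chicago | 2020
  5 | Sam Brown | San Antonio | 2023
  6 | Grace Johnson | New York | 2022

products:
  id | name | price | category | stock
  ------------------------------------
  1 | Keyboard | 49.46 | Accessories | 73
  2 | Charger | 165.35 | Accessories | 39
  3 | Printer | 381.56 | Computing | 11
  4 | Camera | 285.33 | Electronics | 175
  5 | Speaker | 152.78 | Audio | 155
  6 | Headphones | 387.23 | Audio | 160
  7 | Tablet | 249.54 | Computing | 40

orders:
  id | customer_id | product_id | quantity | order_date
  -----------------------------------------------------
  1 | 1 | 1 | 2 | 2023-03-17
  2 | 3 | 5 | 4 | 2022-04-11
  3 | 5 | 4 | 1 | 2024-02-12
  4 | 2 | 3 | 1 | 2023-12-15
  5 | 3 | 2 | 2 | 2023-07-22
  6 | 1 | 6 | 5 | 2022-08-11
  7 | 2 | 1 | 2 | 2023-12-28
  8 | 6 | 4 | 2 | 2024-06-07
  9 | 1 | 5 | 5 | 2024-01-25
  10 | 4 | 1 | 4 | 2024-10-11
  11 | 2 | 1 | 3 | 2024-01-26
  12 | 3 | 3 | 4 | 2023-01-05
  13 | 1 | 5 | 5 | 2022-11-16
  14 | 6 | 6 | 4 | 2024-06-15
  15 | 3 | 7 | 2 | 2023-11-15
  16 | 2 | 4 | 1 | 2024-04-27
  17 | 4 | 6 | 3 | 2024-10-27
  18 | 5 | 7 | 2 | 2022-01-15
SELECT product_id, COUNT(DISTINCT customer_id) AS distinct_customer_count FROM orders GROUP BY product_id HAVING COUNT(DISTINCT customer_id) >= 2

Execution result:
product_id | distinct_customer_count
1 | 3
3 | 2
4 | 3
5 | 2
6 | 3
7 | 2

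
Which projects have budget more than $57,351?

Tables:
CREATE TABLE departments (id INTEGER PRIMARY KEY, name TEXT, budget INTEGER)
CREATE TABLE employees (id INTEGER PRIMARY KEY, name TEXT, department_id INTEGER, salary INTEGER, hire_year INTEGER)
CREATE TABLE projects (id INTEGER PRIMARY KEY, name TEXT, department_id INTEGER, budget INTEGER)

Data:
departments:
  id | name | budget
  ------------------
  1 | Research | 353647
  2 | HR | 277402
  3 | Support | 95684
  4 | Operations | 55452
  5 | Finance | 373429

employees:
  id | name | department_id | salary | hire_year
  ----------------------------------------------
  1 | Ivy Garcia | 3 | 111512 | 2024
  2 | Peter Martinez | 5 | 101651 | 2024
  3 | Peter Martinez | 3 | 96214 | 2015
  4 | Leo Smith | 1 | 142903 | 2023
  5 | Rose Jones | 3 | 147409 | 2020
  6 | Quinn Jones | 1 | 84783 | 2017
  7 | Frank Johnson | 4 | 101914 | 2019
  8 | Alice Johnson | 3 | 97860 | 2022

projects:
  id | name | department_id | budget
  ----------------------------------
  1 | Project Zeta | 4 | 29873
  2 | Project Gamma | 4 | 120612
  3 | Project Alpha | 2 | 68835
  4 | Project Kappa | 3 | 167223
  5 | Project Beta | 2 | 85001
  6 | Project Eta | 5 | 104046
SELECT name, budget FROM projects WHERE budget > 57351

Execution result:
name | budget
Project Gamma | 120612
Project Alpha | 68835
Project Kappa | 167223
Project Beta | 85001
Project Eta | 104046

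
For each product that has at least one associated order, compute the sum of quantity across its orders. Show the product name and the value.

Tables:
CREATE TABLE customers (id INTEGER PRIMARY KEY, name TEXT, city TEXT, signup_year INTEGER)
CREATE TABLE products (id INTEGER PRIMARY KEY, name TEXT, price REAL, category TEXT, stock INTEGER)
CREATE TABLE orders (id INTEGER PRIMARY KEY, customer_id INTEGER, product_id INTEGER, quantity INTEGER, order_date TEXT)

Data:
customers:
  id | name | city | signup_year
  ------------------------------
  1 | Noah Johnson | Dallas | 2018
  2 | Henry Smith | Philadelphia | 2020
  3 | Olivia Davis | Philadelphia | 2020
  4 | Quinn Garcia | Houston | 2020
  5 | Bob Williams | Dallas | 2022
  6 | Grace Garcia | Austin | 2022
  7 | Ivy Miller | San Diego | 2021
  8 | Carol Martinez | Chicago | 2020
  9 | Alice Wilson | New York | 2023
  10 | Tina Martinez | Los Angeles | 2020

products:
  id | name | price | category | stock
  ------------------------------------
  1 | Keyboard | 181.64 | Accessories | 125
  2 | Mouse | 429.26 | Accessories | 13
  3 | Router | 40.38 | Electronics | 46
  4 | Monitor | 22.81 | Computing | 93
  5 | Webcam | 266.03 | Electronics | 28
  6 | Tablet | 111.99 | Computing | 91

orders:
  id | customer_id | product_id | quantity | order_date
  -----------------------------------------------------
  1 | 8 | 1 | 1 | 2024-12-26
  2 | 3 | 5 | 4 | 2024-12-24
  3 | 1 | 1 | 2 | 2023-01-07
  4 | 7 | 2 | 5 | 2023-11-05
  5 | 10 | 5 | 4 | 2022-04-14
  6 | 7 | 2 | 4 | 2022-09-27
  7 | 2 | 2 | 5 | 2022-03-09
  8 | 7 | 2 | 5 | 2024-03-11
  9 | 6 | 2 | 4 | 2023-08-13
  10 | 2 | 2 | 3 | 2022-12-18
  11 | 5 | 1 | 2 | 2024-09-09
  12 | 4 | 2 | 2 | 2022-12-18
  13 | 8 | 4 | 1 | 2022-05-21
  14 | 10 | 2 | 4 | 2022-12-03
SELECT p.name, SUM(c.quantity) AS sum_quantity FROM orders c JOIN products p ON c.product_id = p.id GROUP BY p.id, p.name

Execution result:
name | sum_quantity
Keyboard | 5
Mouse | 32
Monitor | 1
Webcam | 8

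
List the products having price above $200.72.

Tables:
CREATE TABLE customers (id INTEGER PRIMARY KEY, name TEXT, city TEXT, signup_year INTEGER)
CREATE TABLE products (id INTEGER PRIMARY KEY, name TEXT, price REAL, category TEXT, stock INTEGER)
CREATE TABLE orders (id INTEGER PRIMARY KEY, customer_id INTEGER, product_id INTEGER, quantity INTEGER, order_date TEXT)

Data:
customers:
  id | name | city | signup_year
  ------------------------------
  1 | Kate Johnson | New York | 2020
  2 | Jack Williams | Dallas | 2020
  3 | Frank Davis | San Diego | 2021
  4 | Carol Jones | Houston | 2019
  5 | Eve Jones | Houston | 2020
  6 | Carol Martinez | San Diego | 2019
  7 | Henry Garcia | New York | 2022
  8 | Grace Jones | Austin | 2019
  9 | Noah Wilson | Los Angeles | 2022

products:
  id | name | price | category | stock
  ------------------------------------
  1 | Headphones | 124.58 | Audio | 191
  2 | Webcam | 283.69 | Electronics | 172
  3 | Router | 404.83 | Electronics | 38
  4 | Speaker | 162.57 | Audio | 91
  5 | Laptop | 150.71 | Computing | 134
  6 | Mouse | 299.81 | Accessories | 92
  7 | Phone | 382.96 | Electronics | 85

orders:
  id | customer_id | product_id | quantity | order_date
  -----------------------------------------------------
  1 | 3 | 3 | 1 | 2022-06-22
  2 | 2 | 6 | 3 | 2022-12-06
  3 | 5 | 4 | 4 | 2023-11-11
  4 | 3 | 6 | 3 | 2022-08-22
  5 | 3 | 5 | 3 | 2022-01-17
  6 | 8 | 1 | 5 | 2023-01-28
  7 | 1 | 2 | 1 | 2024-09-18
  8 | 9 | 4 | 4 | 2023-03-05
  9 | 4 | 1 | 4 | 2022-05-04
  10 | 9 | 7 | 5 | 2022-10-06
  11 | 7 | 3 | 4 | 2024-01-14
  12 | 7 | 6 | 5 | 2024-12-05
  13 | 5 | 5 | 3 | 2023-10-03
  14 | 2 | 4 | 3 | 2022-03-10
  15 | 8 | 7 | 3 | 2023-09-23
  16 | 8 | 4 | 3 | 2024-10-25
SELECT name, price FROM products WHERE price > 200.72

Execution result:
name | price
Webcam | 283.69
Router | 404.83
Mouse | 299.81
Phone | 382.96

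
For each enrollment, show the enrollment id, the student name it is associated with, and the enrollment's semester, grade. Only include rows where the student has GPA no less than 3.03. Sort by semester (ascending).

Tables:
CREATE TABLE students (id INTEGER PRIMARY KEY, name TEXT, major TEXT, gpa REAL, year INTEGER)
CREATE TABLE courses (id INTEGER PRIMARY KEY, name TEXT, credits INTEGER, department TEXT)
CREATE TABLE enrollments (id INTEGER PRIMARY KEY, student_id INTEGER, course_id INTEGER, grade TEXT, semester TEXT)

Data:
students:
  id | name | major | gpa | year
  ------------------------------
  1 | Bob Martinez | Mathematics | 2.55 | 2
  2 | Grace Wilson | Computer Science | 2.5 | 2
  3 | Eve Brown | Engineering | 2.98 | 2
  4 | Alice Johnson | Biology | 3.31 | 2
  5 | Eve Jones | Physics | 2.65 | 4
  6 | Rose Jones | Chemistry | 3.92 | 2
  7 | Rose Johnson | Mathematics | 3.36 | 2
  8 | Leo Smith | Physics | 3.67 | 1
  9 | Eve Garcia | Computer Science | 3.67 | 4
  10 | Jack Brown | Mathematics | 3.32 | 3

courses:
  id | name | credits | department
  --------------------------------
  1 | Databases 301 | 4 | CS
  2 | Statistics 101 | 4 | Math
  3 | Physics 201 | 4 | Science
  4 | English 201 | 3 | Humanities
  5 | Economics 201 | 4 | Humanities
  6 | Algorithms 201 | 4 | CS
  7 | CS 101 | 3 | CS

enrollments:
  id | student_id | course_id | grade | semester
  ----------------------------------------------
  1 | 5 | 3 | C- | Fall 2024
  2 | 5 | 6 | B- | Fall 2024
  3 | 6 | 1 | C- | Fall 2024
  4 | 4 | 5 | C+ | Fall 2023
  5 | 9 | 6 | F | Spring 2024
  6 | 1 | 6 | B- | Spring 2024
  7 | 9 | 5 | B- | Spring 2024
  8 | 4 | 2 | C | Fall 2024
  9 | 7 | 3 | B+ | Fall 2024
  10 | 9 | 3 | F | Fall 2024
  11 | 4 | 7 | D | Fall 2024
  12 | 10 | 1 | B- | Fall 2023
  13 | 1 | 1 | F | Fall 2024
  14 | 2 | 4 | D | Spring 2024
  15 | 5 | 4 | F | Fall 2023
SELECT c.id, p.name AS student, c.semester, c.grade FROM enrollments c JOIN students p ON c.student_id = p.id WHERE p.gpa >= 3.03 ORDER BY c.semester ASC

Execution result:
id | student | semester | grade
4 | Alice Johnson | Fall 2023 | C+
12 | Jack Brown | Fall 2023 | B-
3 | Rose Jones | Fall 2024 | C-
8 | Alice Johnson | Fall 2024 | C
9 | Rose Johnson | Fall 2024 | B+
10 | Eve Garcia | Fall 2024 | F
11 | Alice Johnson | Fall 2024 | D
5 | Eve Garcia | Spring 2024 | F
7 | Eve Garcia | Spring 2024 | B-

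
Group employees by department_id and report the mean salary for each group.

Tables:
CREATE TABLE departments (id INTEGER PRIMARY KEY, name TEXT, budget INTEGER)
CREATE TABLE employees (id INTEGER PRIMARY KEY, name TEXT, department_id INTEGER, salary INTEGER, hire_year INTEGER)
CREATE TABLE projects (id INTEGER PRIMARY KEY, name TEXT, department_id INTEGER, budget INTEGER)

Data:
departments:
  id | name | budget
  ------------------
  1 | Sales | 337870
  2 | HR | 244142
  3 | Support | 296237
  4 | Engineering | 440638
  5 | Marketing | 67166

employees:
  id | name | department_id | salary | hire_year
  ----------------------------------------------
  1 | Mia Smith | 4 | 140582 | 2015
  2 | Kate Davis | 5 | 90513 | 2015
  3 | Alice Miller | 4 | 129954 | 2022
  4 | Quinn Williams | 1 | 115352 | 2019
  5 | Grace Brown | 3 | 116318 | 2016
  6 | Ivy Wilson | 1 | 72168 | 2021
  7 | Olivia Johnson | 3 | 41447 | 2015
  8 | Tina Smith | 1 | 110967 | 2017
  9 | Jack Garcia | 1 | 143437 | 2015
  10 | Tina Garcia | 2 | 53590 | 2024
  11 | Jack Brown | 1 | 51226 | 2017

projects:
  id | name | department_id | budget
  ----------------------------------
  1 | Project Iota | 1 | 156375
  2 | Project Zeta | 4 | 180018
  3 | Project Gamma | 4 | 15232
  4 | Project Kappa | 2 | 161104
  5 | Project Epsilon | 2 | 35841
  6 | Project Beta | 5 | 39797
SELECT department_id, AVG(salary) AS avg_salary FROM employees GROUP BY department_id

Execution result:
department_id | avg_salary
1 | 98630.00
2 | 53590.00
3 | 78882.50
4 | 135268.00
5 | 90513.00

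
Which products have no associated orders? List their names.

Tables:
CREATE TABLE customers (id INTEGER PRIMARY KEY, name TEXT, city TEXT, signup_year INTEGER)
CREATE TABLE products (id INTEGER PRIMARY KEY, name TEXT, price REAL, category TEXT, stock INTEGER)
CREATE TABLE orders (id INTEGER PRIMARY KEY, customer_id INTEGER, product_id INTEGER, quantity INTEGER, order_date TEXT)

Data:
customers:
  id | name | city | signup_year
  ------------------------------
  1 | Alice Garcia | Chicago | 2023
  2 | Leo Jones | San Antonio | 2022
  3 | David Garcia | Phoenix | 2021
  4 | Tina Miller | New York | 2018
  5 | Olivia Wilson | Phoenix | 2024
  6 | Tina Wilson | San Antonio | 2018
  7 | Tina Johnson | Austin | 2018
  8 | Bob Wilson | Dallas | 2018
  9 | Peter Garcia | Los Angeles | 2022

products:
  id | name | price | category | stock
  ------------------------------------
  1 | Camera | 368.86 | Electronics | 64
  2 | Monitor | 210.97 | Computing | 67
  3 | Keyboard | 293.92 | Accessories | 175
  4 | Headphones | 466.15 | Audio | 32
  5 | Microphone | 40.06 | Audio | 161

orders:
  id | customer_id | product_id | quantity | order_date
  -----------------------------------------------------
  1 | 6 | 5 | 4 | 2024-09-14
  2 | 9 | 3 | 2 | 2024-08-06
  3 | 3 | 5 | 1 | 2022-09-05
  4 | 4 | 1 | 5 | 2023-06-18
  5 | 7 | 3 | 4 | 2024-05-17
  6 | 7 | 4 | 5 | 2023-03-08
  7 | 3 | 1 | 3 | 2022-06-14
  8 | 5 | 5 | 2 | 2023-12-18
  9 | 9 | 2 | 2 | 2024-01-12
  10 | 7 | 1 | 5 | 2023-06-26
SELECT p.name FROM products p LEFT JOIN orders c ON c.product_id = p.id WHERE c.id IS NULL

Execution result:
(no rows)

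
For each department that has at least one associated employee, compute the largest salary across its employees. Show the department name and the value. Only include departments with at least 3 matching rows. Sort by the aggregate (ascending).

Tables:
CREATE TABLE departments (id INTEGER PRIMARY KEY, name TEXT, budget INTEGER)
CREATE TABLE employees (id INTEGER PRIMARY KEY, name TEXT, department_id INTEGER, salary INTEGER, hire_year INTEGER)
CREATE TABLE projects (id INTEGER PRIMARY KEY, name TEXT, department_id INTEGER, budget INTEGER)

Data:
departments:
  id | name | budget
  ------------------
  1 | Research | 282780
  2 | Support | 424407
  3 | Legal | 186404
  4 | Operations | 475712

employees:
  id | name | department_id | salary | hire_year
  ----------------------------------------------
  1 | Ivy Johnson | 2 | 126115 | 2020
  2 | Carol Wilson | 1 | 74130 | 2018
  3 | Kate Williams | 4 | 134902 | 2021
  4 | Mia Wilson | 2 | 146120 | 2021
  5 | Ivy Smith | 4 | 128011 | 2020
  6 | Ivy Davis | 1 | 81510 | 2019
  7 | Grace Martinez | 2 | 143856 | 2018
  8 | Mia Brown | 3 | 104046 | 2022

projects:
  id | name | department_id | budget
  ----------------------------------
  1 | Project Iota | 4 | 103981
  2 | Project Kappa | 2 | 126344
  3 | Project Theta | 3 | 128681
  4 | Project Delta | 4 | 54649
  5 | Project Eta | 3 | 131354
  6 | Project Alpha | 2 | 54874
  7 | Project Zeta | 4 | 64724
SELECT p.name, MAX(c.salary) AS max_salary FROM employees c JOIN departments p ON c.department_id = p.id GROUP BY p.id, p.name HAVING COUNT(*) >= 3 ORDER BY max_salary ASC

Execution result:
name | max_salary
Support | 146120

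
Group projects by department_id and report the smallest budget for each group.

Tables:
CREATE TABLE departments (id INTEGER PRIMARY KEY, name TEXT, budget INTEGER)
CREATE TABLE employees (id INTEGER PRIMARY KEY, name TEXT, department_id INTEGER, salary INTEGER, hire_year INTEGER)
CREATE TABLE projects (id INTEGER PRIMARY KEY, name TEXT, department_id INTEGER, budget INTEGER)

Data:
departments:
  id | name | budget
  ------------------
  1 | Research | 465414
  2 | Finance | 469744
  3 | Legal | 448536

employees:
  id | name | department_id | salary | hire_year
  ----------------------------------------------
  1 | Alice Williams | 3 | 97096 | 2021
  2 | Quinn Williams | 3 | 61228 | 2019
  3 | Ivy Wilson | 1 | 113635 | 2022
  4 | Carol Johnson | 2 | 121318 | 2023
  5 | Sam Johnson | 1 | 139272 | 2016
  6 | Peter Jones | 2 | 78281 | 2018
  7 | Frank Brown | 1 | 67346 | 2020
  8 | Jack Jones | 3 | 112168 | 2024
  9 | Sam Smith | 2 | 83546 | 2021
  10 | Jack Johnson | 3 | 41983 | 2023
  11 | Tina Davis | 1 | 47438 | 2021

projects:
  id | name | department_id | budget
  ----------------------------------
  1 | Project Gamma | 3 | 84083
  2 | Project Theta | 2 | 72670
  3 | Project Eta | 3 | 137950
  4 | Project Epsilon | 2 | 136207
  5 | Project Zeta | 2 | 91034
SELECT department_id, MIN(budget) AS min_budget FROM projects GROUP BY department_id

Execution result:
department_id | min_budget
2 | 72670
3 | 84083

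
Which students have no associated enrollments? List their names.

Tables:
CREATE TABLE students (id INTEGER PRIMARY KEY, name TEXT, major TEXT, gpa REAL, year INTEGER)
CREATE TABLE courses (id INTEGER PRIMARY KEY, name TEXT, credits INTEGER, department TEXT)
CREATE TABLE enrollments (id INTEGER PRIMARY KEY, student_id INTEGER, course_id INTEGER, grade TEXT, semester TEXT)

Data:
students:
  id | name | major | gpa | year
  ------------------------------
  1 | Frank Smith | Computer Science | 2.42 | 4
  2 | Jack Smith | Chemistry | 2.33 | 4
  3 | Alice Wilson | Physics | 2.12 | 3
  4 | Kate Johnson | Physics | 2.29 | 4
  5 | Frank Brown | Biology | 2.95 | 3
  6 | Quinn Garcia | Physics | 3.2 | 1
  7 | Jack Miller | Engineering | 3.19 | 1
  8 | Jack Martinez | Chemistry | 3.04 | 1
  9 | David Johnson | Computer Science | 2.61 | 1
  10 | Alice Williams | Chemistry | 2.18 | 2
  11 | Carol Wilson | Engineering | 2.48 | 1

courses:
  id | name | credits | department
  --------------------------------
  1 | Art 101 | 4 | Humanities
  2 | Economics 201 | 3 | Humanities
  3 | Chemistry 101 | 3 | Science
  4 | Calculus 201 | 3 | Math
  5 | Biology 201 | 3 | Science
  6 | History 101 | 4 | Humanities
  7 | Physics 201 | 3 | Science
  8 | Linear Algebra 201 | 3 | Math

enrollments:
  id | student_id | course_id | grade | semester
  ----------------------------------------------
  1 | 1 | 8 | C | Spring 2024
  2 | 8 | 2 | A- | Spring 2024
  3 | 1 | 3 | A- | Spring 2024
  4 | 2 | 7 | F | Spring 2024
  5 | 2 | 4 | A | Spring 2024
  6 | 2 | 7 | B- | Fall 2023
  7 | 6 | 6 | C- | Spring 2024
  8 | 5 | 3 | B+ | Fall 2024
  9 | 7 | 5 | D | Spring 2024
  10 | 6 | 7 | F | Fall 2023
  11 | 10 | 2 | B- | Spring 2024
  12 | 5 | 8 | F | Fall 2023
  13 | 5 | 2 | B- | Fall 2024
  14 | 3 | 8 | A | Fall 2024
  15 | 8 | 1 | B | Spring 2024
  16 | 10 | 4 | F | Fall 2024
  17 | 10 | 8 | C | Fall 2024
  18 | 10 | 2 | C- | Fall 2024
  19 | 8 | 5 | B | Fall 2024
SELECT p.name FROM students p LEFT JOIN enrollments c ON c.student_id = p.id WHERE c.id IS NULL

Execution result:
name
Kate Johnson
David Johnson
Carol Wilson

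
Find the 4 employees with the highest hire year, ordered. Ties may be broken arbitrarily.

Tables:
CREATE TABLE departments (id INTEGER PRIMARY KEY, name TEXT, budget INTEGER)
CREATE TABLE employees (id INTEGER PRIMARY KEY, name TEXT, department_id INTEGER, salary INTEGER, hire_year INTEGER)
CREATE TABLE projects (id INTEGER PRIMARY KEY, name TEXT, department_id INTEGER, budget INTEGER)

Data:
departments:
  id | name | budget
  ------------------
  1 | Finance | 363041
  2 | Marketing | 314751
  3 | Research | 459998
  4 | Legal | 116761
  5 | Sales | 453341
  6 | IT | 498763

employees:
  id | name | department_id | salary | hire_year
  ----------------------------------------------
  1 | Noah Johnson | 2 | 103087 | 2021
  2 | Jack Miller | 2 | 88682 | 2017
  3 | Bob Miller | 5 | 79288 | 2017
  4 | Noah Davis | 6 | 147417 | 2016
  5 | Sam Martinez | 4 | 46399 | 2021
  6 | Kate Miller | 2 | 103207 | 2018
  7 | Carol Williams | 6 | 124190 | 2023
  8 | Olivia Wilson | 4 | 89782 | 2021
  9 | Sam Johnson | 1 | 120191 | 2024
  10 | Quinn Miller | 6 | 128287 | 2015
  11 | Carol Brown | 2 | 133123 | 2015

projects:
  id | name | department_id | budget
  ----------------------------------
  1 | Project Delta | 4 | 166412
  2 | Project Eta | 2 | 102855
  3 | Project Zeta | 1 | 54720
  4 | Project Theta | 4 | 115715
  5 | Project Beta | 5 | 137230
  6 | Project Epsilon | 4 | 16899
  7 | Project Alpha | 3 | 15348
SELECT name, hire_year FROM employees ORDER BY hire_year DESC LIMIT 4

Execution result:
name | hire_year
Sam Johnson | 2024
Carol Williams | 2023
Noah Johnson | 2021
Sam Martinez | 2021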